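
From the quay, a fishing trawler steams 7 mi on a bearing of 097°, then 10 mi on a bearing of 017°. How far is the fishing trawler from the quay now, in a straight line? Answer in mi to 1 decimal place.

Leg 1 (097°, 7 mi): east 7 sin 97° = 6.95, north 7 cos 97° = -0.85
Leg 2 (017°, 10 mi): east 10 sin 17° = 2.92, north 10 cos 17° = 9.56
Net: 9.87 east, 8.71 north. Distance = √((9.87)² + (8.71)²) = 13.165 mi.

13.2 mi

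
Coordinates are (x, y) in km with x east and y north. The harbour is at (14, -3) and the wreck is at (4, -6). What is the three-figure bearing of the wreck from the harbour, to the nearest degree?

253°

Δeast = 4 − 14 = -10.00; Δnorth = -6 − -3 = -3.00.
Bearing = atan2(Δeast, Δnorth) mod 360° = 253.30° ≈ 253°.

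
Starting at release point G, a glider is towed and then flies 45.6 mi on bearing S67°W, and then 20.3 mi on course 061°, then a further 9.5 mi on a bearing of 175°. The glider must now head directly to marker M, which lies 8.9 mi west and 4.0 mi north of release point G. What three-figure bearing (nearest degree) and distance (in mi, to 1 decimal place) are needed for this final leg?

Leg 1 (S67°W, 45.6 mi): east 45.6 sin 247° = -41.98, north 45.6 cos 247° = -17.82
Leg 2 (061°, 20.3 mi): east 20.3 sin 61° = 17.75, north 20.3 cos 61° = 9.84
Leg 3 (175°, 9.5 mi): east 9.5 sin 175° = 0.83, north 9.5 cos 175° = -9.46
Current position: (-23.39, -17.44). Target: (-8.9, 4.0). Remaining: Δeast = 14.49, Δnorth = 21.44.
Bearing = atan2(14.49, 21.44) mod 360° = 34.06°; distance = √((14.49)² + (21.44)²) = 25.878 mi.

034°, 25.9 mi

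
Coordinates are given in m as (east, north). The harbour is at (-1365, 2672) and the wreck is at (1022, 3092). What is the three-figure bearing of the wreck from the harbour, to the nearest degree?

Δeast = 1022 − -1365 = 2387.00; Δnorth = 3092 − 2672 = 420.00.
Bearing = atan2(Δeast, Δnorth) mod 360° = 80.02° ≈ 080°.

080°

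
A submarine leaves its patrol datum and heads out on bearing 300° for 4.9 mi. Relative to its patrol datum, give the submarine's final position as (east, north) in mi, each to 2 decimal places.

(-4.24, 2.45)

Leg 1 (300°, 4.9 mi): east 4.9 sin 300° = -4.24, north 4.9 cos 300° = 2.45
Summing: -4.24 mi east, 2.45 mi north → (-4.24, 2.45).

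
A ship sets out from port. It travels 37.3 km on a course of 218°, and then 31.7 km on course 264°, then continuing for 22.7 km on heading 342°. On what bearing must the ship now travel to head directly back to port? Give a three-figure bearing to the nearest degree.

Leg 1 (218°, 37.3 km): east 37.3 sin 218° = -22.96, north 37.3 cos 218° = -29.39
Leg 2 (264°, 31.7 km): east 31.7 sin 264° = -31.53, north 31.7 cos 264° = -3.31
Leg 3 (342°, 22.7 km): east 22.7 sin 342° = -7.01, north 22.7 cos 342° = 21.59
Net displacement: -61.51 east, -11.12 north. Direction back to start is (61.51, 11.12): bearing = atan2(61.51, 11.12) mod 360° = 79.75° ≈ 080°.

080°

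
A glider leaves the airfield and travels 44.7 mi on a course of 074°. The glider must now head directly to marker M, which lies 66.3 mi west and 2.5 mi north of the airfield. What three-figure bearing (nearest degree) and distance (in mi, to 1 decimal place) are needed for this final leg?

Leg 1 (074°, 44.7 mi): east 44.7 sin 74° = 42.97, north 44.7 cos 74° = 12.32
Current position: (42.97, 12.32). Target: (-66.3, 2.5). Remaining: Δeast = -109.27, Δnorth = -9.82.
Bearing = atan2(-109.27, -9.82) mod 360° = 264.86°; distance = √((-109.27)² + (-9.82)²) = 109.709 mi.

265°, 109.7 mi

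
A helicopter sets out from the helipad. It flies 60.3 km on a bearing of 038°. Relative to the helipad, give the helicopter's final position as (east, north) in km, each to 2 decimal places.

Leg 1 (038°, 60.3 km): east 60.3 sin 38° = 37.12, north 60.3 cos 38° = 47.52
Summing: 37.12 km east, 47.52 km north → (37.12, 47.52).

(37.12, 47.52)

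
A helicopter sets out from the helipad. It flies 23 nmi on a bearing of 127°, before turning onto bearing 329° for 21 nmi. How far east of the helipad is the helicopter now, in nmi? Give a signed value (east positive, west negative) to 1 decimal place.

7.6 nmi

Leg 1 (127°, 23 nmi): east 23 sin 127° = 18.37, north 23 cos 127° = -13.84
Leg 2 (329°, 21 nmi): east 21 sin 329° = -10.82, north 21 cos 329° = 18.00
Net east component: 7.55 nmi.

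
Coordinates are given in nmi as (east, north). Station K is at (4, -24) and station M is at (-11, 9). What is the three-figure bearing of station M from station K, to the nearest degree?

Δeast = -11 − 4 = -15.00; Δnorth = 9 − -24 = 33.00.
Bearing = atan2(Δeast, Δnorth) mod 360° = 335.56° ≈ 336°.

336°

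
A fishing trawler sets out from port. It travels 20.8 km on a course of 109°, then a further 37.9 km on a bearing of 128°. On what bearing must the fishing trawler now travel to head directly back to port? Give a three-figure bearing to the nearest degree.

Leg 1 (109°, 20.8 km): east 20.8 sin 109° = 19.67, north 20.8 cos 109° = -6.77
Leg 2 (128°, 37.9 km): east 37.9 sin 128° = 29.87, north 37.9 cos 128° = -23.33
Net displacement: 49.53 east, -30.11 north. Direction back to start is (-49.53, 30.11): bearing = atan2(-49.53, 30.11) mod 360° = 301.29° ≈ 301°.

301°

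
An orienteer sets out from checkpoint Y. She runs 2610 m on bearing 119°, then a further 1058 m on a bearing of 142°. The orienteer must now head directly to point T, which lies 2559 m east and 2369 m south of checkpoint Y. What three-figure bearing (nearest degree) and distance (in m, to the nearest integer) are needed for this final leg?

Leg 1 (119°, 2610 m): east 2610 sin 119° = 2282.76, north 2610 cos 119° = -1265.35
Leg 2 (142°, 1058 m): east 1058 sin 142° = 651.37, north 1058 cos 142° = -833.72
Current position: (2934.13, -2099.07). Target: (2559, -2369). Remaining: Δeast = -375.13, Δnorth = -269.93.
Bearing = atan2(-375.13, -269.93) mod 360° = 234.26°; distance = √((-375.13)² + (-269.93)²) = 462.151 m.

234°, 462 m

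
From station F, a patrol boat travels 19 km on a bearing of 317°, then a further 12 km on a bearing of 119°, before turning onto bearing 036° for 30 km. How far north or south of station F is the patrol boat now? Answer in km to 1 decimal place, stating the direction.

Leg 1 (317°, 19 km): east 19 sin 317° = -12.96, north 19 cos 317° = 13.90
Leg 2 (119°, 12 km): east 12 sin 119° = 10.50, north 12 cos 119° = -5.82
Leg 3 (036°, 30 km): east 30 sin 36° = 17.63, north 30 cos 36° = 24.27
Net north component: 32.35 km.

32.3 km north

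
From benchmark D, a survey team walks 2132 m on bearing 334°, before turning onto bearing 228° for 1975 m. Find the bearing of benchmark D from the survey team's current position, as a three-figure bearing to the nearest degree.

104°

Leg 1 (334°, 2132 m): east 2132 sin 334° = -934.61, north 2132 cos 334° = 1916.23
Leg 2 (228°, 1975 m): east 1975 sin 228° = -1467.71, north 1975 cos 228° = -1321.53
Net displacement: -2402.32 east, 594.70 north. Direction back to start is (2402.32, -594.70): bearing = atan2(2402.32, -594.70) mod 360° = 103.90° ≈ 104°.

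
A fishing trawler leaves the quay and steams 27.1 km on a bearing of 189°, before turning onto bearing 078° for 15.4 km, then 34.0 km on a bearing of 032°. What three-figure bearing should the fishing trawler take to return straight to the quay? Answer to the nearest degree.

Leg 1 (189°, 27.1 km): east 27.1 sin 189° = -4.24, north 27.1 cos 189° = -26.77
Leg 2 (078°, 15.4 km): east 15.4 sin 78° = 15.06, north 15.4 cos 78° = 3.20
Leg 3 (032°, 34.0 km): east 34.0 sin 32° = 18.02, north 34.0 cos 32° = 28.83
Net displacement: 28.84 east, 5.27 north. Direction back to start is (-28.84, -5.27): bearing = atan2(-28.84, -5.27) mod 360° = 259.65° ≈ 260°.

260°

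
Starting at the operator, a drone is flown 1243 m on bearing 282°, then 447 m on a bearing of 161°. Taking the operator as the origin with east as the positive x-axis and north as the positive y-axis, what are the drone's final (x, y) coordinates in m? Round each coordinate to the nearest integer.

Leg 1 (282°, 1243 m): east 1243 sin 282° = -1215.84, north 1243 cos 282° = 258.43
Leg 2 (161°, 447 m): east 447 sin 161° = 145.53, north 447 cos 161° = -422.65
Summing: -1070.31 m east, -164.21 m north → (-1070, -164).

(-1070, -164)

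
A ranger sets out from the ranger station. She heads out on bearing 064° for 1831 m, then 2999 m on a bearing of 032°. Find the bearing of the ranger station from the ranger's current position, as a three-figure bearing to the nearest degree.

224°

Leg 1 (064°, 1831 m): east 1831 sin 64° = 1645.69, north 1831 cos 64° = 802.66
Leg 2 (032°, 2999 m): east 2999 sin 32° = 1589.23, north 2999 cos 32° = 2543.30
Net displacement: 3234.92 east, 3345.95 north. Direction back to start is (-3234.92, -3345.95): bearing = atan2(-3234.92, -3345.95) mod 360° = 224.03° ≈ 224°.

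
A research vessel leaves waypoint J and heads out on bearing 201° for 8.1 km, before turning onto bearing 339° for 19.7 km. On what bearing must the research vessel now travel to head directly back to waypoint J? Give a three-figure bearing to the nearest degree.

137°

Leg 1 (201°, 8.1 km): east 8.1 sin 201° = -2.90, north 8.1 cos 201° = -7.56
Leg 2 (339°, 19.7 km): east 19.7 sin 339° = -7.06, north 19.7 cos 339° = 18.39
Net displacement: -9.96 east, 10.83 north. Direction back to start is (9.96, -10.83): bearing = atan2(9.96, -10.83) mod 360° = 137.39° ≈ 137°.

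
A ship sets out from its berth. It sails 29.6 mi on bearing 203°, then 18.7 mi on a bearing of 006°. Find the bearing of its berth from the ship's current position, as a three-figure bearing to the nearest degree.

048°

Leg 1 (203°, 29.6 mi): east 29.6 sin 203° = -11.57, north 29.6 cos 203° = -27.25
Leg 2 (006°, 18.7 mi): east 18.7 sin 6° = 1.95, north 18.7 cos 6° = 18.60
Net displacement: -9.61 east, -8.65 north. Direction back to start is (9.61, 8.65): bearing = atan2(9.61, 8.65) mod 360° = 48.01° ≈ 048°.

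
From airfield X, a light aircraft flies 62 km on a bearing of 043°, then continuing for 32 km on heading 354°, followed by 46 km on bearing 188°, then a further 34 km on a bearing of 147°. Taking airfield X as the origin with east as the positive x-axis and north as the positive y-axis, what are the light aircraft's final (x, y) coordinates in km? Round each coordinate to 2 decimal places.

(51.05, 3.10)

Leg 1 (043°, 62 km): east 62 sin 43° = 42.28, north 62 cos 43° = 45.34
Leg 2 (354°, 32 km): east 32 sin 354° = -3.34, north 32 cos 354° = 31.82
Leg 3 (188°, 46 km): east 46 sin 188° = -6.40, north 46 cos 188° = -45.55
Leg 4 (147°, 34 km): east 34 sin 147° = 18.52, north 34 cos 147° = -28.51
Summing: 51.05 km east, 3.10 km north → (51.05, 3.10).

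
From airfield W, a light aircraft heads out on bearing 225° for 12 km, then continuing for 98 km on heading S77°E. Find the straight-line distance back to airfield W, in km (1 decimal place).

Leg 1 (225°, 12 km): east 12 sin 225° = -8.49, north 12 cos 225° = -8.49
Leg 2 (S77°E, 98 km): east 98 sin 103° = 95.49, north 98 cos 103° = -22.05
Net: 87.00 east, -30.53 north. Distance = √((87.00)² + (-30.53)²) = 92.204 km.

92.2 km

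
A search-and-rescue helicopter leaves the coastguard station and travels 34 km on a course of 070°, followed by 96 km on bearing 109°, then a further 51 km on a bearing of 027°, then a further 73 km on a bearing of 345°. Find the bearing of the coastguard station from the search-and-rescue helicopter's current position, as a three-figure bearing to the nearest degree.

233°

Leg 1 (070°, 34 km): east 34 sin 70° = 31.95, north 34 cos 70° = 11.63
Leg 2 (109°, 96 km): east 96 sin 109° = 90.77, north 96 cos 109° = -31.25
Leg 3 (027°, 51 km): east 51 sin 27° = 23.15, north 51 cos 27° = 45.44
Leg 4 (345°, 73 km): east 73 sin 345° = -18.89, north 73 cos 345° = 70.51
Net displacement: 126.98 east, 96.33 north. Direction back to start is (-126.98, -96.33): bearing = atan2(-126.98, -96.33) mod 360° = 232.82° ≈ 233°.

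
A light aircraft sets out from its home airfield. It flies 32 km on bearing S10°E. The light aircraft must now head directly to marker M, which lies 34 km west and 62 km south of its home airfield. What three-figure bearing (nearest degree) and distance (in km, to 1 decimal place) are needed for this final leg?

Leg 1 (S10°E, 32 km): east 32 sin 170° = 5.56, north 32 cos 170° = -31.51
Current position: (5.56, -31.51). Target: (-34, -62). Remaining: Δeast = -39.56, Δnorth = -30.49.
Bearing = atan2(-39.56, -30.49) mod 360° = 232.38°; distance = √((-39.56)² + (-30.49)²) = 49.941 km.

232°, 49.9 km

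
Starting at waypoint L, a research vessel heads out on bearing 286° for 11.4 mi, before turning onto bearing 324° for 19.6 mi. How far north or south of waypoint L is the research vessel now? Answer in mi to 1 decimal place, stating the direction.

19.0 mi north

Leg 1 (286°, 11.4 mi): east 11.4 sin 286° = -10.96, north 11.4 cos 286° = 3.14
Leg 2 (324°, 19.6 mi): east 19.6 sin 324° = -11.52, north 19.6 cos 324° = 15.86
Net north component: 19.00 mi.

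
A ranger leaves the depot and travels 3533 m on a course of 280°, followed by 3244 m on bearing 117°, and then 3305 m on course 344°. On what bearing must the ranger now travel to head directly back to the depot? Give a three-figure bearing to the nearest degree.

147°

Leg 1 (280°, 3533 m): east 3533 sin 280° = -3479.33, north 3533 cos 280° = 613.50
Leg 2 (117°, 3244 m): east 3244 sin 117° = 2890.43, north 3244 cos 117° = -1472.75
Leg 3 (344°, 3305 m): east 3305 sin 344° = -910.98, north 3305 cos 344° = 3176.97
Net displacement: -1499.88 east, 2317.72 north. Direction back to start is (1499.88, -2317.72): bearing = atan2(1499.88, -2317.72) mod 360° = 147.09° ≈ 147°.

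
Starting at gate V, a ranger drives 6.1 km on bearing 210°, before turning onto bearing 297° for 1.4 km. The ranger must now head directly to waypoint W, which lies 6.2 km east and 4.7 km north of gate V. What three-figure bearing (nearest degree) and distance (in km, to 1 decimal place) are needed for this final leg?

048°, 14.1 km

Leg 1 (210°, 6.1 km): east 6.1 sin 210° = -3.05, north 6.1 cos 210° = -5.28
Leg 2 (297°, 1.4 km): east 1.4 sin 297° = -1.25, north 1.4 cos 297° = 0.64
Current position: (-4.30, -4.65). Target: (6.2, 4.7). Remaining: Δeast = 10.50, Δnorth = 9.35.
Bearing = atan2(10.50, 9.35) mod 360° = 48.32°; distance = √((10.50)² + (9.35)²) = 14.056 km.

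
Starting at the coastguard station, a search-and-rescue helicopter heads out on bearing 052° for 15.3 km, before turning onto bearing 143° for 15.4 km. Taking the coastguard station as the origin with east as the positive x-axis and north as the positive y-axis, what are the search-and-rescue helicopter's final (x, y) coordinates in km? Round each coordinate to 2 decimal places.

(21.32, -2.88)

Leg 1 (052°, 15.3 km): east 15.3 sin 52° = 12.06, north 15.3 cos 52° = 9.42
Leg 2 (143°, 15.4 km): east 15.4 sin 143° = 9.27, north 15.4 cos 143° = -12.30
Summing: 21.32 km east, -2.88 km north → (21.32, -2.88).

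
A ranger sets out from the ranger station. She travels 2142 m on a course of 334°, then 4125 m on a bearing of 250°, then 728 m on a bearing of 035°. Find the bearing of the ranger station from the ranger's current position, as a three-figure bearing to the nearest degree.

104°

Leg 1 (334°, 2142 m): east 2142 sin 334° = -938.99, north 2142 cos 334° = 1925.22
Leg 2 (250°, 4125 m): east 4125 sin 250° = -3876.23, north 4125 cos 250° = -1410.83
Leg 3 (035°, 728 m): east 728 sin 35° = 417.56, north 728 cos 35° = 596.34
Net displacement: -4397.66 east, 1110.73 north. Direction back to start is (4397.66, -1110.73): bearing = atan2(4397.66, -1110.73) mod 360° = 104.17° ≈ 104°.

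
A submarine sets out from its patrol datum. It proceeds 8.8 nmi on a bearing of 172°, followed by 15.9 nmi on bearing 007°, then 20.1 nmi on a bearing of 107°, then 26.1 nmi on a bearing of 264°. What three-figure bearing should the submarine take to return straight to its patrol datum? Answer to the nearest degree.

067°

Leg 1 (172°, 8.8 nmi): east 8.8 sin 172° = 1.22, north 8.8 cos 172° = -8.71
Leg 2 (007°, 15.9 nmi): east 15.9 sin 7° = 1.94, north 15.9 cos 7° = 15.78
Leg 3 (107°, 20.1 nmi): east 20.1 sin 107° = 19.22, north 20.1 cos 107° = -5.88
Leg 4 (264°, 26.1 nmi): east 26.1 sin 264° = -25.96, north 26.1 cos 264° = -2.73
Net displacement: -3.57 east, -1.54 north. Direction back to start is (3.57, 1.54): bearing = atan2(3.57, 1.54) mod 360° = 66.71° ≈ 067°.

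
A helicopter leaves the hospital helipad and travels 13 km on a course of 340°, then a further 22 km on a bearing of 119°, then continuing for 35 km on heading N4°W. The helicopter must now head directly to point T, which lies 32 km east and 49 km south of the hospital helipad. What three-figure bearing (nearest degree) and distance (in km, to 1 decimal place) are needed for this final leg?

Leg 1 (340°, 13 km): east 13 sin 340° = -4.45, north 13 cos 340° = 12.22
Leg 2 (119°, 22 km): east 22 sin 119° = 19.24, north 22 cos 119° = -10.67
Leg 3 (N4°W, 35 km): east 35 sin 356° = -2.44, north 35 cos 356° = 34.91
Current position: (12.35, 36.46). Target: (32, -49). Remaining: Δeast = 19.65, Δnorth = -85.46.
Bearing = atan2(19.65, -85.46) mod 360° = 167.05°; distance = √((19.65)² + (-85.46)²) = 87.694 km.

167°, 87.7 km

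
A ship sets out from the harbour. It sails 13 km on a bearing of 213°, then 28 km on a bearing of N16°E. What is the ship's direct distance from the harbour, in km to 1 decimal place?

16.0 km

Leg 1 (213°, 13 km): east 13 sin 213° = -7.08, north 13 cos 213° = -10.90
Leg 2 (N16°E, 28 km): east 28 sin 16° = 7.72, north 28 cos 16° = 26.92
Net: 0.64 east, 16.01 north. Distance = √((0.64)² + (16.01)²) = 16.025 km.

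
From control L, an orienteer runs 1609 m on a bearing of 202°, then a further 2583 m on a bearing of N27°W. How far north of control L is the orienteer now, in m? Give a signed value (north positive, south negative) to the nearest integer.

Leg 1 (202°, 1609 m): east 1609 sin 202° = -602.74, north 1609 cos 202° = -1491.84
Leg 2 (N27°W, 2583 m): east 2583 sin 333° = -1172.66, north 2583 cos 333° = 2301.47
Net north component: 809.63 m.

810 m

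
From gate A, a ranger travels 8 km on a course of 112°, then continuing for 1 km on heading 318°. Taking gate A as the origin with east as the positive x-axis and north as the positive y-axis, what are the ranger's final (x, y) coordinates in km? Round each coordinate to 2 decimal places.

(6.75, -2.25)

Leg 1 (112°, 8 km): east 8 sin 112° = 7.42, north 8 cos 112° = -3.00
Leg 2 (318°, 1 km): east 1 sin 318° = -0.67, north 1 cos 318° = 0.74
Summing: 6.75 km east, -2.25 km north → (6.75, -2.25).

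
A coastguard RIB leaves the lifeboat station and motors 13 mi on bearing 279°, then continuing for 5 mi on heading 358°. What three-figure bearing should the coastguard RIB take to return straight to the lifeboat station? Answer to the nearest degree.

118°

Leg 1 (279°, 13 mi): east 13 sin 279° = -12.84, north 13 cos 279° = 2.03
Leg 2 (358°, 5 mi): east 5 sin 358° = -0.17, north 5 cos 358° = 5.00
Net displacement: -13.01 east, 7.03 north. Direction back to start is (13.01, -7.03): bearing = atan2(13.01, -7.03) mod 360° = 118.38° ≈ 118°.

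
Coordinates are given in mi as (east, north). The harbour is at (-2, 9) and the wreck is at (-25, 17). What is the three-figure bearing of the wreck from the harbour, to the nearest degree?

Δeast = -25 − -2 = -23.00; Δnorth = 17 − 9 = 8.00.
Bearing = atan2(Δeast, Δnorth) mod 360° = 289.18° ≈ 289°.

289°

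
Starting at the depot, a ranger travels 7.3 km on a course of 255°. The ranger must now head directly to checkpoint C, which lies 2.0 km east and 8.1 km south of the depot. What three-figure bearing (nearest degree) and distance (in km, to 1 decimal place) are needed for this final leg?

Leg 1 (255°, 7.3 km): east 7.3 sin 255° = -7.05, north 7.3 cos 255° = -1.89
Current position: (-7.05, -1.89). Target: (2.0, -8.1). Remaining: Δeast = 9.05, Δnorth = -6.21.
Bearing = atan2(9.05, -6.21) mod 360° = 124.46°; distance = √((9.05)² + (-6.21)²) = 10.977 km.

124°, 11.0 km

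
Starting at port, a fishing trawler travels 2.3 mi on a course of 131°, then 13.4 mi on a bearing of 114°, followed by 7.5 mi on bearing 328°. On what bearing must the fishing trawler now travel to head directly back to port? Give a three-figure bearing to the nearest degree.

273°

Leg 1 (131°, 2.3 mi): east 2.3 sin 131° = 1.74, north 2.3 cos 131° = -1.51
Leg 2 (114°, 13.4 mi): east 13.4 sin 114° = 12.24, north 13.4 cos 114° = -5.45
Leg 3 (328°, 7.5 mi): east 7.5 sin 328° = -3.97, north 7.5 cos 328° = 6.36
Net displacement: 10.00 east, -0.60 north. Direction back to start is (-10.00, 0.60): bearing = atan2(-10.00, 0.60) mod 360° = 273.43° ≈ 273°.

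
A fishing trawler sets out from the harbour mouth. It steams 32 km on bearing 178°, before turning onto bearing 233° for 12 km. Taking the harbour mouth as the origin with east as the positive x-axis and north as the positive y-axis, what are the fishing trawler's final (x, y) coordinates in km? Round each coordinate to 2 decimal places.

Leg 1 (178°, 32 km): east 32 sin 178° = 1.12, north 32 cos 178° = -31.98
Leg 2 (233°, 12 km): east 12 sin 233° = -9.58, north 12 cos 233° = -7.22
Summing: -8.47 km east, -39.20 km north → (-8.47, -39.20).

(-8.47, -39.20)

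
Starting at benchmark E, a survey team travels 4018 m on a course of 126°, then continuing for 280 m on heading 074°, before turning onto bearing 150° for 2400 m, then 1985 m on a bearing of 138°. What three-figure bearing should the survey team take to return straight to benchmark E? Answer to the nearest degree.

Leg 1 (126°, 4018 m): east 4018 sin 126° = 3250.63, north 4018 cos 126° = -2361.72
Leg 2 (074°, 280 m): east 280 sin 74° = 269.15, north 280 cos 74° = 77.18
Leg 3 (150°, 2400 m): east 2400 sin 150° = 1200.00, north 2400 cos 150° = -2078.46
Leg 4 (138°, 1985 m): east 1985 sin 138° = 1328.22, north 1985 cos 138° = -1475.14
Net displacement: 6048.01 east, -5838.15 north. Direction back to start is (-6048.01, 5838.15): bearing = atan2(-6048.01, 5838.15) mod 360° = 313.99° ≈ 314°.

314°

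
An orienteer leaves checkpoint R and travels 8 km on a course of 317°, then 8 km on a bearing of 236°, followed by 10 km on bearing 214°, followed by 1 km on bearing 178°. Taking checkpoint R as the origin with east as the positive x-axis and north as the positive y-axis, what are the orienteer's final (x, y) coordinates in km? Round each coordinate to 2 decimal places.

Leg 1 (317°, 8 km): east 8 sin 317° = -5.46, north 8 cos 317° = 5.85
Leg 2 (236°, 8 km): east 8 sin 236° = -6.63, north 8 cos 236° = -4.47
Leg 3 (214°, 10 km): east 10 sin 214° = -5.59, north 10 cos 214° = -8.29
Leg 4 (178°, 1 km): east 1 sin 178° = 0.03, north 1 cos 178° = -1.00
Summing: -17.65 km east, -7.91 km north → (-17.65, -7.91).

(-17.65, -7.91)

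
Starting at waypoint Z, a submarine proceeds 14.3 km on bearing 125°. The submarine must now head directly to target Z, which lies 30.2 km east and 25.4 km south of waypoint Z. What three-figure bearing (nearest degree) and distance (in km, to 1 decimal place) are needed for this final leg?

133°, 25.2 km

Leg 1 (125°, 14.3 km): east 14.3 sin 125° = 11.71, north 14.3 cos 125° = -8.20
Current position: (11.71, -8.20). Target: (30.2, -25.4). Remaining: Δeast = 18.49, Δnorth = -17.20.
Bearing = atan2(18.49, -17.20) mod 360° = 132.93°; distance = √((18.49)² + (-17.20)²) = 25.249 km.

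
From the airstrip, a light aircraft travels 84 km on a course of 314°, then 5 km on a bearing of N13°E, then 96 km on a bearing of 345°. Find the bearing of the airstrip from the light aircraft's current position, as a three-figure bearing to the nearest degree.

Leg 1 (314°, 84 km): east 84 sin 314° = -60.42, north 84 cos 314° = 58.35
Leg 2 (N13°E, 5 km): east 5 sin 13° = 1.12, north 5 cos 13° = 4.87
Leg 3 (345°, 96 km): east 96 sin 345° = -24.85, north 96 cos 345° = 92.73
Net displacement: -84.15 east, 155.95 north. Direction back to start is (84.15, -155.95): bearing = atan2(84.15, -155.95) mod 360° = 151.65° ≈ 152°.

152°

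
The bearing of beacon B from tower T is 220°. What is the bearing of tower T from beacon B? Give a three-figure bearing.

040°

Back-bearing = 220° − 180° = 040°.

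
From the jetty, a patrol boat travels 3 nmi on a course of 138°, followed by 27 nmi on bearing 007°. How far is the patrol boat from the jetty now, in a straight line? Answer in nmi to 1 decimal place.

Leg 1 (138°, 3 nmi): east 3 sin 138° = 2.01, north 3 cos 138° = -2.23
Leg 2 (007°, 27 nmi): east 27 sin 7° = 3.29, north 27 cos 7° = 26.80
Net: 5.30 east, 24.57 north. Distance = √((5.30)² + (24.57)²) = 25.134 nmi.

25.1 nmi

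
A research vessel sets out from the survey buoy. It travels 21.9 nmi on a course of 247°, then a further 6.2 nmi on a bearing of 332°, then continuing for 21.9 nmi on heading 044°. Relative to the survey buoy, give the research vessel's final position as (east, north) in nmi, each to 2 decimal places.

(-7.86, 12.67)

Leg 1 (247°, 21.9 nmi): east 21.9 sin 247° = -20.16, north 21.9 cos 247° = -8.56
Leg 2 (332°, 6.2 nmi): east 6.2 sin 332° = -2.91, north 6.2 cos 332° = 5.47
Leg 3 (044°, 21.9 nmi): east 21.9 sin 44° = 15.21, north 21.9 cos 44° = 15.75
Summing: -7.86 nmi east, 12.67 nmi north → (-7.86, 12.67).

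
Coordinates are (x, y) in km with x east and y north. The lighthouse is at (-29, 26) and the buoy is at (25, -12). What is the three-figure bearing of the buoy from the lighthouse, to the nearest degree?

Δeast = 25 − -29 = 54.00; Δnorth = -12 − 26 = -38.00.
Bearing = atan2(Δeast, Δnorth) mod 360° = 125.13° ≈ 125°.

125°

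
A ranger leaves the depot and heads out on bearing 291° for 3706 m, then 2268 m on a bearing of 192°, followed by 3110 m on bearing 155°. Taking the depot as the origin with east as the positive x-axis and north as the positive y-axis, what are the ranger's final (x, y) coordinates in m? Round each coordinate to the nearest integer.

Leg 1 (291°, 3706 m): east 3706 sin 291° = -3459.85, north 3706 cos 291° = 1328.11
Leg 2 (192°, 2268 m): east 2268 sin 192° = -471.54, north 2268 cos 192° = -2218.44
Leg 3 (155°, 3110 m): east 3110 sin 155° = 1314.34, north 3110 cos 155° = -2818.62
Summing: -2617.05 m east, -3708.94 m north → (-2617, -3709).

(-2617, -3709)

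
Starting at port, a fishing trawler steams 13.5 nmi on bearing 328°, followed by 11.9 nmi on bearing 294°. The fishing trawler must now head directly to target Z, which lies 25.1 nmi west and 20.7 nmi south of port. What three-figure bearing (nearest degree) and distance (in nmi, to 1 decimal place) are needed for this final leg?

Leg 1 (328°, 13.5 nmi): east 13.5 sin 328° = -7.15, north 13.5 cos 328° = 11.45
Leg 2 (294°, 11.9 nmi): east 11.9 sin 294° = -10.87, north 11.9 cos 294° = 4.84
Current position: (-18.03, 16.29). Target: (-25.1, -20.7). Remaining: Δeast = -7.07, Δnorth = -36.99.
Bearing = atan2(-7.07, -36.99) mod 360° = 190.83°; distance = √((-7.07)² + (-36.99)²) = 37.659 nmi.

191°, 37.7 nmi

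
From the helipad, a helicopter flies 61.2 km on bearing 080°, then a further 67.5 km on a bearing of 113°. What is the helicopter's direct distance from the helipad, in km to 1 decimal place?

Leg 1 (080°, 61.2 km): east 61.2 sin 80° = 60.27, north 61.2 cos 80° = 10.63
Leg 2 (113°, 67.5 km): east 67.5 sin 113° = 62.13, north 67.5 cos 113° = -26.37
Net: 122.40 east, -15.75 north. Distance = √((122.40)² + (-15.75)²) = 123.413 km.

123.4 km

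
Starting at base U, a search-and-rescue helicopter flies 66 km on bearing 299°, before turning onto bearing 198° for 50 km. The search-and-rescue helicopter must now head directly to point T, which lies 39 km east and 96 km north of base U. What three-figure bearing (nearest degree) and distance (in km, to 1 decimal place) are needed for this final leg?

045°, 158.2 km

Leg 1 (299°, 66 km): east 66 sin 299° = -57.72, north 66 cos 299° = 32.00
Leg 2 (198°, 50 km): east 50 sin 198° = -15.45, north 50 cos 198° = -47.55
Current position: (-73.18, -15.56). Target: (39, 96). Remaining: Δeast = 112.18, Δnorth = 111.56.
Bearing = atan2(112.18, 111.56) mod 360° = 45.16°; distance = √((112.18)² + (111.56)²) = 158.202 km.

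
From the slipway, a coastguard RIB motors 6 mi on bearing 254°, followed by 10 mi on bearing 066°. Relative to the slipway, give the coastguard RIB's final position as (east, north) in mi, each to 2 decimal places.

Leg 1 (254°, 6 mi): east 6 sin 254° = -5.77, north 6 cos 254° = -1.65
Leg 2 (066°, 10 mi): east 10 sin 66° = 9.14, north 10 cos 66° = 4.07
Summing: 3.37 mi east, 2.41 mi north → (3.37, 2.41).

(3.37, 2.41)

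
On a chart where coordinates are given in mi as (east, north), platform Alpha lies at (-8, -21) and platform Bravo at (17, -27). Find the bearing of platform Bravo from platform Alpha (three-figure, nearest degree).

103°

Δeast = 17 − -8 = 25.00; Δnorth = -27 − -21 = -6.00.
Bearing = atan2(Δeast, Δnorth) mod 360° = 103.50° ≈ 103°.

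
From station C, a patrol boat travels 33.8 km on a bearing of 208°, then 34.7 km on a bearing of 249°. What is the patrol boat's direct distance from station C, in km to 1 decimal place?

64.2 km

Leg 1 (208°, 33.8 km): east 33.8 sin 208° = -15.87, north 33.8 cos 208° = -29.84
Leg 2 (249°, 34.7 km): east 34.7 sin 249° = -32.40, north 34.7 cos 249° = -12.44
Net: -48.26 east, -42.28 north. Distance = √((-48.26)² + (-42.28)²) = 64.163 km.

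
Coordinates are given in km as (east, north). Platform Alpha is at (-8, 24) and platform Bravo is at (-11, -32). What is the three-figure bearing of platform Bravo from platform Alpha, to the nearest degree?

183°

Δeast = -11 − -8 = -3.00; Δnorth = -32 − 24 = -56.00.
Bearing = atan2(Δeast, Δnorth) mod 360° = 183.07° ≈ 183°.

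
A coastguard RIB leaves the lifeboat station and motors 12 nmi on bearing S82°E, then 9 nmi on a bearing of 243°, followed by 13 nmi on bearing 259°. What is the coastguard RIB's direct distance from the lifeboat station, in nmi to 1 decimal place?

Leg 1 (S82°E, 12 nmi): east 12 sin 98° = 11.88, north 12 cos 98° = -1.67
Leg 2 (243°, 9 nmi): east 9 sin 243° = -8.02, north 9 cos 243° = -4.09
Leg 3 (259°, 13 nmi): east 13 sin 259° = -12.76, north 13 cos 259° = -2.48
Net: -8.90 east, -8.24 north. Distance = √((-8.90)² + (-8.24)²) = 12.124 nmi.

12.1 nmi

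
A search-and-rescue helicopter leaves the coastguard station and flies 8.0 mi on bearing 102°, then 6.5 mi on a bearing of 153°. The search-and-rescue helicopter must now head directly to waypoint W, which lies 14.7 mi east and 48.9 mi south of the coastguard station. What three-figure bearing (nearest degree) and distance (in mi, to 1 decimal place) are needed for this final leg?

Leg 1 (102°, 8.0 mi): east 8.0 sin 102° = 7.83, north 8.0 cos 102° = -1.66
Leg 2 (153°, 6.5 mi): east 6.5 sin 153° = 2.95, north 6.5 cos 153° = -5.79
Current position: (10.78, -7.45). Target: (14.7, -48.9). Remaining: Δeast = 3.92, Δnorth = -41.45.
Bearing = atan2(3.92, -41.45) mod 360° = 174.59°; distance = √((3.92)² + (-41.45)²) = 41.630 mi.

175°, 41.6 mi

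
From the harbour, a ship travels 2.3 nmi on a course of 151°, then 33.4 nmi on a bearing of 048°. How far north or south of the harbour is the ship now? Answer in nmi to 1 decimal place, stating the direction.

20.3 nmi north

Leg 1 (151°, 2.3 nmi): east 2.3 sin 151° = 1.12, north 2.3 cos 151° = -2.01
Leg 2 (048°, 33.4 nmi): east 33.4 sin 48° = 24.82, north 33.4 cos 48° = 22.35
Net north component: 20.34 nmi.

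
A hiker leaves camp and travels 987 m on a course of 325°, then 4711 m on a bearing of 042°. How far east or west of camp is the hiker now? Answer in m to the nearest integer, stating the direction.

2586 m east

Leg 1 (325°, 987 m): east 987 sin 325° = -566.12, north 987 cos 325° = 808.50
Leg 2 (042°, 4711 m): east 4711 sin 42° = 3152.27, north 4711 cos 42° = 3500.96
Net east component: 2586.15 m.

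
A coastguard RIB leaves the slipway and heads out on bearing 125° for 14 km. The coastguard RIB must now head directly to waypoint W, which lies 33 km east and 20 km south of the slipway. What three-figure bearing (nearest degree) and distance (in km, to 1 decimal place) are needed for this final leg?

119°, 24.6 km

Leg 1 (125°, 14 km): east 14 sin 125° = 11.47, north 14 cos 125° = -8.03
Current position: (11.47, -8.03). Target: (33, -20). Remaining: Δeast = 21.53, Δnorth = -11.97.
Bearing = atan2(21.53, -11.97) mod 360° = 119.07°; distance = √((21.53)² + (-11.97)²) = 24.635 km.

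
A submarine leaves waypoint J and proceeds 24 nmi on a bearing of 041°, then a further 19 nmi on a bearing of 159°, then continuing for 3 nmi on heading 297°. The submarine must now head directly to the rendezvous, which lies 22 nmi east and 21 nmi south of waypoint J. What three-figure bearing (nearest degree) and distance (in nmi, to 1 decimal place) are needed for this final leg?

Leg 1 (041°, 24 nmi): east 24 sin 41° = 15.75, north 24 cos 41° = 18.11
Leg 2 (159°, 19 nmi): east 19 sin 159° = 6.81, north 19 cos 159° = -17.74
Leg 3 (297°, 3 nmi): east 3 sin 297° = -2.67, north 3 cos 297° = 1.36
Current position: (19.88, 1.74). Target: (22, -21). Remaining: Δeast = 2.12, Δnorth = -22.74.
Bearing = atan2(2.12, -22.74) mod 360° = 174.68°; distance = √((2.12)² + (-22.74)²) = 22.835 nmi.

175°, 22.8 nmi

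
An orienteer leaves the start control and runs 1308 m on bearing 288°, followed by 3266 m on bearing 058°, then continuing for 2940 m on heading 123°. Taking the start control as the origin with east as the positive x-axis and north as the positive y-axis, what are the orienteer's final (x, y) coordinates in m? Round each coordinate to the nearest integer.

Leg 1 (288°, 1308 m): east 1308 sin 288° = -1243.98, north 1308 cos 288° = 404.19
Leg 2 (058°, 3266 m): east 3266 sin 58° = 2769.73, north 3266 cos 58° = 1730.72
Leg 3 (123°, 2940 m): east 2940 sin 123° = 2465.69, north 2940 cos 123° = -1601.24
Summing: 3991.43 m east, 533.67 m north → (3991, 534).

(3991, 534)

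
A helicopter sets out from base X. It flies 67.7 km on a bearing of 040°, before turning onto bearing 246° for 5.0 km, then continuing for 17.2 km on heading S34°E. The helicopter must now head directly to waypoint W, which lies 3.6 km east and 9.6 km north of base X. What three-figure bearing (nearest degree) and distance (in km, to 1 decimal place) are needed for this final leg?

240°, 51.9 km

Leg 1 (040°, 67.7 km): east 67.7 sin 40° = 43.52, north 67.7 cos 40° = 51.86
Leg 2 (246°, 5.0 km): east 5.0 sin 246° = -4.57, north 5.0 cos 246° = -2.03
Leg 3 (S34°E, 17.2 km): east 17.2 sin 146° = 9.62, north 17.2 cos 146° = -14.26
Current position: (48.57, 35.57). Target: (3.6, 9.6). Remaining: Δeast = -44.97, Δnorth = -25.97.
Bearing = atan2(-44.97, -25.97) mod 360° = 239.99°; distance = √((-44.97)² + (-25.97)²) = 51.927 km.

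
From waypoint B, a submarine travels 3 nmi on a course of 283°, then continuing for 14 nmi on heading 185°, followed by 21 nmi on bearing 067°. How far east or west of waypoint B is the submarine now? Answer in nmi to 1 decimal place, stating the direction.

15.2 nmi east

Leg 1 (283°, 3 nmi): east 3 sin 283° = -2.92, north 3 cos 283° = 0.67
Leg 2 (185°, 14 nmi): east 14 sin 185° = -1.22, north 14 cos 185° = -13.95
Leg 3 (067°, 21 nmi): east 21 sin 67° = 19.33, north 21 cos 67° = 8.21
Net east component: 15.19 nmi.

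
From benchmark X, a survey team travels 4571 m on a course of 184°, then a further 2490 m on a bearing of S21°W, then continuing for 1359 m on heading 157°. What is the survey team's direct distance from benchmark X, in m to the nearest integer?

Leg 1 (184°, 4571 m): east 4571 sin 184° = -318.86, north 4571 cos 184° = -4559.87
Leg 2 (S21°W, 2490 m): east 2490 sin 201° = -892.34, north 2490 cos 201° = -2324.62
Leg 3 (157°, 1359 m): east 1359 sin 157° = 531.00, north 1359 cos 157° = -1250.97
Net: -680.19 east, -8135.45 north. Distance = √((-680.19)² + (-8135.45)²) = 8163.832 m.

8164 m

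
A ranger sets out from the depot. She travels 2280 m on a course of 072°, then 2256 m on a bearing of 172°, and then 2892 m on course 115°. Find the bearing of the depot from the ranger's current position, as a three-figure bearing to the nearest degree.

Leg 1 (072°, 2280 m): east 2280 sin 72° = 2168.41, north 2280 cos 72° = 704.56
Leg 2 (172°, 2256 m): east 2256 sin 172° = 313.97, north 2256 cos 172° = -2234.04
Leg 3 (115°, 2892 m): east 2892 sin 115° = 2621.04, north 2892 cos 115° = -1222.21
Net displacement: 5103.43 east, -2751.70 north. Direction back to start is (-5103.43, 2751.70): bearing = atan2(-5103.43, 2751.70) mod 360° = 298.33° ≈ 298°.

298°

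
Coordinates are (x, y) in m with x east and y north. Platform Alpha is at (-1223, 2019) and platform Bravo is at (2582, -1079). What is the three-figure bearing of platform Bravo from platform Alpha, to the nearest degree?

129°

Δeast = 2582 − -1223 = 3805.00; Δnorth = -1079 − 2019 = -3098.00.
Bearing = atan2(Δeast, Δnorth) mod 360° = 129.15° ≈ 129°.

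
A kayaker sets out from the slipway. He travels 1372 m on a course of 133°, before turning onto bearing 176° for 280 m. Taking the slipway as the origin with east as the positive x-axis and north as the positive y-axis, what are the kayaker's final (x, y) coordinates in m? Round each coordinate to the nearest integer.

Leg 1 (133°, 1372 m): east 1372 sin 133° = 1003.42, north 1372 cos 133° = -935.70
Leg 2 (176°, 280 m): east 280 sin 176° = 19.53, north 280 cos 176° = -279.32
Summing: 1022.95 m east, -1215.02 m north → (1023, -1215).

(1023, -1215)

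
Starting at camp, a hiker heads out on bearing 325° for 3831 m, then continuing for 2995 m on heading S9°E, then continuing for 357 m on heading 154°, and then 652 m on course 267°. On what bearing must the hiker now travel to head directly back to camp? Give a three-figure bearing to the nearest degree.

Leg 1 (325°, 3831 m): east 3831 sin 325° = -2197.37, north 3831 cos 325° = 3138.17
Leg 2 (S9°E, 2995 m): east 2995 sin 171° = 468.52, north 2995 cos 171° = -2958.13
Leg 3 (154°, 357 m): east 357 sin 154° = 156.50, north 357 cos 154° = -320.87
Leg 4 (267°, 652 m): east 652 sin 267° = -651.11, north 652 cos 267° = -34.12
Net displacement: -2223.46 east, -174.95 north. Direction back to start is (2223.46, 174.95): bearing = atan2(2223.46, 174.95) mod 360° = 85.50° ≈ 086°.

086°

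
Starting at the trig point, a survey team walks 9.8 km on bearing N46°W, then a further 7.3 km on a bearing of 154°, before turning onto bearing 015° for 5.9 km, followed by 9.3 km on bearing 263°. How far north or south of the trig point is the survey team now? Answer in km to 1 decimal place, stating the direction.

4.8 km north

Leg 1 (N46°W, 9.8 km): east 9.8 sin 314° = -7.05, north 9.8 cos 314° = 6.81
Leg 2 (154°, 7.3 km): east 7.3 sin 154° = 3.20, north 7.3 cos 154° = -6.56
Leg 3 (015°, 5.9 km): east 5.9 sin 15° = 1.53, north 5.9 cos 15° = 5.70
Leg 4 (263°, 9.3 km): east 9.3 sin 263° = -9.23, north 9.3 cos 263° = -1.13
Net north component: 4.81 km.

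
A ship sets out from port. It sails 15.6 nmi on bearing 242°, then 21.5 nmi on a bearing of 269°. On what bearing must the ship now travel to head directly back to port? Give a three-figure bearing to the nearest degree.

Leg 1 (242°, 15.6 nmi): east 15.6 sin 242° = -13.77, north 15.6 cos 242° = -7.32
Leg 2 (269°, 21.5 nmi): east 21.5 sin 269° = -21.50, north 21.5 cos 269° = -0.38
Net displacement: -35.27 east, -7.70 north. Direction back to start is (35.27, 7.70): bearing = atan2(35.27, 7.70) mod 360° = 77.69° ≈ 078°.

078°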